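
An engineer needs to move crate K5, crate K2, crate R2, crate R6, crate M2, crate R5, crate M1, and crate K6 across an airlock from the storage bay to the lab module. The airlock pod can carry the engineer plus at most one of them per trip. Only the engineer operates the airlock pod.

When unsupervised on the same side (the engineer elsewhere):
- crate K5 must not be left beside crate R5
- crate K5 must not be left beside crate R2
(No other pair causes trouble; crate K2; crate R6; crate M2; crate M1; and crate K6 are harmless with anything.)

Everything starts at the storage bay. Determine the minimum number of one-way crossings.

17

Counting alone: the engineer can take at most 1 across per trip to the lab module, so moving all 8 needs at least 8 loaded trips out, with a return between consecutive ones — at least 15 crossings.
The safety rule pushes this higher. Following every safe sequence of crossings, the most of the 8 that can be at the lab module as the airlock pod arrives there on crossing 15 is 7 — never all 8.
So no plan with fewer than 17 crossings exists, and this one achieves 17:
1. Engineer goes to the lab module with crate K5.
2. Engineer goes back to the storage bay alone.
3. Engineer goes to the lab module with crate K2.
4. Engineer goes back to the storage bay alone.
5. Engineer goes to the lab module with crate R2.
6. Engineer goes back to the storage bay with crate K5.
7. Engineer goes to the lab module with crate R5.
8. Engineer goes back to the storage bay alone.
9. Engineer goes to the lab module with crate R6.
10. Engineer goes back to the storage bay alone.
11. Engineer goes to the lab module with crate M2.
12. Engineer goes back to the storage bay alone.
13. Engineer goes to the lab module with crate M1.
14. Engineer goes back to the storage bay alone.
15. Engineer goes to the lab module with crate K6.
16. Engineer goes back to the storage bay alone.
17. Engineer goes to the lab module with crate K5.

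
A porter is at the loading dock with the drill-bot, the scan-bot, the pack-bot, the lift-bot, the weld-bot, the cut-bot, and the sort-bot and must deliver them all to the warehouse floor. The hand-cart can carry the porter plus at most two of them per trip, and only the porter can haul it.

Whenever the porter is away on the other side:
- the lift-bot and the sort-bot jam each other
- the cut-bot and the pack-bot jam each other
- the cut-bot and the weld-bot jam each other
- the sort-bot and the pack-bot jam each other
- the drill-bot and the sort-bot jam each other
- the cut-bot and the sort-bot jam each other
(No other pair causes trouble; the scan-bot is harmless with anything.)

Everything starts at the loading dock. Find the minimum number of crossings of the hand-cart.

Counting alone: the porter can take at most 2 across per trip to the warehouse floor, so moving all 7 needs at least 4 loaded trips out, with a return between consecutive ones — at least 7 crossings.
The safety rule pushes this higher. Following every safe sequence of crossings, the most of the 7 that can be at the warehouse floor as the hand-cart arrives there on crossings 7, 9 is 5, 6 respectively — never all 7.
So no plan with fewer than 11 crossings exists, and this one achieves 11:
1. Porter goes to the warehouse floor with the cut-bot and the sort-bot.
2. Porter goes back to the loading dock with the cut-bot.
3. Porter goes to the warehouse floor with the cut-bot and the drill-bot.
4. Porter goes back to the loading dock with the sort-bot.
5. Porter goes to the warehouse floor with the scan-bot and the sort-bot.
6. Porter goes back to the loading dock with the sort-bot.
7. Porter goes to the warehouse floor with the lift-bot and the pack-bot.
8. Porter goes back to the loading dock with the pack-bot.
9. Porter goes to the warehouse floor with the pack-bot and the weld-bot.
10. Porter goes back to the loading dock with the cut-bot.
11. Porter goes to the warehouse floor with the cut-bot and the sort-bot.

11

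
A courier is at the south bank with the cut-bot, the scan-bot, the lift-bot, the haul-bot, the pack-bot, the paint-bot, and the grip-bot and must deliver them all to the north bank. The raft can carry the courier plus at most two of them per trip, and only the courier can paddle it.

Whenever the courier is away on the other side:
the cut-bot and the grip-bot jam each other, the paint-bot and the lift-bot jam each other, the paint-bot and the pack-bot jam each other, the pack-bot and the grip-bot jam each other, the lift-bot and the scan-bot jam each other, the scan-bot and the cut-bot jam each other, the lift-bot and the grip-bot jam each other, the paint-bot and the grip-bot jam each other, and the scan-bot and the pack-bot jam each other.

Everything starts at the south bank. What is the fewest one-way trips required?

Whatever the first load, the items left behind include a forbidden pair without the courier. No opening move is safe, so no plan exists.

impossible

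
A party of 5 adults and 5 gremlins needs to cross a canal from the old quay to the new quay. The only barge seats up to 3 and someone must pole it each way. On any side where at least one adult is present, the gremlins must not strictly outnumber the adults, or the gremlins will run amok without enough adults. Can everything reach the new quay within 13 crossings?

Yes — this plan uses 11 crossings (≤ 13):
1. 2 gremlins → the new quay.  (the old quay: 5A 3G; the new quay: 0A 2G)
2. 1 gremlin ← the old quay.  (the old quay: 5A 4G; the new quay: 0A 1G)
3. 3 gremlins → the new quay.  (the old quay: 5A 1G; the new quay: 0A 4G)
4. 1 gremlin ← the old quay.  (the old quay: 5A 2G; the new quay: 0A 3G)
5. 3 adults → the new quay.  (the old quay: 2A 2G; the new quay: 3A 3G)
6. 1 adult and 1 gremlin ← the old quay.  (the old quay: 3A 3G; the new quay: 2A 2G)
7. 3 adults → the new quay.  (the old quay: 0A 3G; the new quay: 5A 2G)
8. 1 gremlin ← the old quay.  (the old quay: 0A 4G; the new quay: 5A 1G)
9. 2 gremlins → the new quay.  (the old quay: 0A 2G; the new quay: 5A 3G)
10. 1 gremlin ← the old quay.  (the old quay: 0A 3G; the new quay: 5A 2G)
11. 3 gremlins → the new quay.  (the old quay: 0A 0G; the new quay: 5A 5G)

Yes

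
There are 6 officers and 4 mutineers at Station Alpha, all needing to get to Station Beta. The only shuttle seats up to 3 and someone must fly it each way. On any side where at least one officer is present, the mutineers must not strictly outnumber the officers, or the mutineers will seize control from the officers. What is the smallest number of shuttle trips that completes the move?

9

Counting alone: each trip to Station Beta takes at most 3 across and each return brings at least 1 back, so after t trips out (and t−1 returns) at most 3t − (t−1) of the 10 are across; that first reaches 10 at t = 5, so at least 9 crossings are needed.
The plan below uses exactly 9 crossings, so it is optimal:
1. 2 mutineers → Station Beta.  (Station Alpha: 6O 2M; Station Beta: 0O 2M)
2. 1 mutineer ← Station Alpha.  (Station Alpha: 6O 3M; Station Beta: 0O 1M)
3. 3 mutineers → Station Beta.  (Station Alpha: 6O 0M; Station Beta: 0O 4M)
4. 1 mutineer ← Station Alpha.  (Station Alpha: 6O 1M; Station Beta: 0O 3M)
5. 3 officers → Station Beta.  (Station Alpha: 3O 1M; Station Beta: 3O 3M)
6. 1 mutineer ← Station Alpha.  (Station Alpha: 3O 2M; Station Beta: 3O 2M)
7. 1 officer and 2 mutineers → Station Beta.  (Station Alpha: 2O 0M; Station Beta: 4O 4M)
8. 1 mutineer ← Station Alpha.  (Station Alpha: 2O 1M; Station Beta: 4O 3M)
9. 2 officers and 1 mutineer → Station Beta.  (Station Alpha: 0O 0M; Station Beta: 6O 4M)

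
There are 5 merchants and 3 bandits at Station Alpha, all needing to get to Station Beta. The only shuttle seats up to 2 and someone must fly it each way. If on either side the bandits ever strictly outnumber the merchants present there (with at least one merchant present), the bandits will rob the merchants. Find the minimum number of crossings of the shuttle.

Counting alone: each trip to Station Beta takes at most 2 across and each return brings at least 1 back, so after t trips out (and t−1 returns) at most 2t − (t−1) of the 8 are across; that first reaches 8 at t = 7, so at least 13 crossings are needed.
The plan below uses exactly 13 crossings, so it is optimal:
1. 2 bandits → Station Beta.  (Station Alpha: 5M 1B; Station Beta: 0M 2B)
2. 1 bandit ← Station Alpha.  (Station Alpha: 5M 2B; Station Beta: 0M 1B)
3. 2 bandits → Station Beta.  (Station Alpha: 5M 0B; Station Beta: 0M 3B)
4. 1 bandit ← Station Alpha.  (Station Alpha: 5M 1B; Station Beta: 0M 2B)
5. 2 merchants → Station Beta.  (Station Alpha: 3M 1B; Station Beta: 2M 2B)
6. 1 bandit ← Station Alpha.  (Station Alpha: 3M 2B; Station Beta: 2M 1B)
7. 1 merchant and 1 bandit → Station Beta.  (Station Alpha: 2M 1B; Station Beta: 3M 2B)
8. 1 bandit ← Station Alpha.  (Station Alpha: 2M 2B; Station Beta: 3M 1B)
9. 2 bandits → Station Beta.  (Station Alpha: 2M 0B; Station Beta: 3M 3B)
10. 1 bandit ← Station Alpha.  (Station Alpha: 2M 1B; Station Beta: 3M 2B)
11. 1 merchant and 1 bandit → Station Beta.  (Station Alpha: 1M 0B; Station Beta: 4M 3B)
12. 1 bandit ← Station Alpha.  (Station Alpha: 1M 1B; Station Beta: 4M 2B)
13. 1 merchant and 1 bandit → Station Beta.  (Station Alpha: 0M 0B; Station Beta: 5M 3B)

13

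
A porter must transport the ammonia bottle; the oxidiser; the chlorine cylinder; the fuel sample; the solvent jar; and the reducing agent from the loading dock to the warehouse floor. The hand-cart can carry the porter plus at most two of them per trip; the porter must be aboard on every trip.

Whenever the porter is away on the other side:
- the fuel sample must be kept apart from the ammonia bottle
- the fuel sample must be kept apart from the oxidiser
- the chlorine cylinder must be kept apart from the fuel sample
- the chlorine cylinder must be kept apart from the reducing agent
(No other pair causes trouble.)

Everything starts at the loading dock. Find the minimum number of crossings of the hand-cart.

7

Counting alone: the porter can take at most 2 across per trip to the warehouse floor, so moving all 6 needs at least 3 loaded trips out, with a return between consecutive ones — at least 5 crossings.
The safety rule pushes this higher. Following every safe sequence of crossings, the most of the 6 that can be at the warehouse floor as the hand-cart arrives there on crossing 5 is 5 — never all 6.
So no plan with fewer than 7 crossings exists, and this one achieves 7:
1. Porter goes to the warehouse floor with the chlorine cylinder and the fuel sample.
2. Porter goes back to the loading dock with the chlorine cylinder.
3. Porter goes to the warehouse floor with the ammonia bottle and the chlorine cylinder.
4. Porter goes back to the loading dock with the fuel sample.
5. Porter goes to the warehouse floor with the oxidiser and the solvent jar.
6. Porter goes back to the loading dock alone.
7. Porter goes to the warehouse floor with the fuel sample and the reducing agent.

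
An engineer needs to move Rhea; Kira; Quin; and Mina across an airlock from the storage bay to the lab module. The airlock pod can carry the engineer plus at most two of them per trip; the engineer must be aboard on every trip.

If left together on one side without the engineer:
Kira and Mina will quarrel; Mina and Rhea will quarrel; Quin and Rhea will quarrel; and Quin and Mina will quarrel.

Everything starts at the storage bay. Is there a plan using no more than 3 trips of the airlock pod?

No

Counting alone: the engineer can take at most 2 across per trip to the lab module, so moving all 4 needs at least 2 loaded trips out, with a return between consecutive ones — at least 3 crossings.
The safety rule pushes this higher. Following every safe sequence of crossings, the most of the 4 that can be at the lab module as the airlock pod arrives there on crossing 3 is 3 — never all 4.
So the move cannot be finished within 3 crossings. (The shortest complete plan takes 5:)
1. Engineer goes to the lab module with Mina and Rhea.
2. Engineer goes back to the storage bay with Rhea.
3. Engineer goes to the lab module with Kira and Rhea.
4. Engineer goes back to the storage bay with Mina.
5. Engineer goes to the lab module with Mina and Quin.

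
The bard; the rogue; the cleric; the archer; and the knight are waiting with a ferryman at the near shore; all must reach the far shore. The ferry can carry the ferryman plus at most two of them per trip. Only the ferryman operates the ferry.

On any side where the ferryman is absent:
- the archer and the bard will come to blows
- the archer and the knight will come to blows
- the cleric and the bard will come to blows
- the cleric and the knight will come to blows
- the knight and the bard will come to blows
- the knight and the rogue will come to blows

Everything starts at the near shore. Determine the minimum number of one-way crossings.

Counting alone: the ferryman can take at most 2 across per trip to the far shore, so moving all 5 needs at least 3 loaded trips out, with a return between consecutive ones — at least 5 crossings.
The safety rule pushes this higher. Following every safe sequence of crossings, the most of the 5 that can be at the far shore as the ferry arrives there on crossing 5 is 4 — never all 5.
So no plan with fewer than 7 crossings exists, and this one achieves 7:
1. Ferryman goes to the far shore with the bard and the knight.  [the near shore: the archer, the cleric, the rogue | the far shore: the bard, the knight]
2. Ferryman goes back to the near shore with the bard.  [the near shore: the archer, the bard, the cleric, the rogue | the far shore: the knight]
3. Ferryman goes to the far shore with the bard and the rogue.  [the near shore: the archer, the cleric | the far shore: the bard, the knight, the rogue]
4. Ferryman goes back to the near shore with the knight.  [the near shore: the archer, the cleric, the knight | the far shore: the bard, the rogue]
5. Ferryman goes to the far shore with the archer and the cleric.  [the near shore: the knight | the far shore: the archer, the bard, the cleric, the rogue]
6. Ferryman goes back to the near shore with the bard.  [the near shore: the bard, the knight | the far shore: the archer, the cleric, the rogue]
7. Ferryman goes to the far shore with the bard and the knight.  [the near shore: — | the far shore: the archer, the bard, the cleric, the knight, the rogue]

7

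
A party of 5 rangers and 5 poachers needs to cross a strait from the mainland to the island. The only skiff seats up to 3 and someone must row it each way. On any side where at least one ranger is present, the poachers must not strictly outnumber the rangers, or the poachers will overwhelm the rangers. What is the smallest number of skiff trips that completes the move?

Counting alone: each trip to the island takes at most 3 across and each return brings at least 1 back, so after t trips out (and t−1 returns) at most 3t − (t−1) of the 10 are across; that first reaches 10 at t = 5, so at least 9 crossings are needed.
The safety rule pushes this higher. Following every safe sequence of crossings, the most of the 10 that can be at the island as the skiff arrives there on crossing 9 is 9 — never all 10.
So no plan with fewer than 11 crossings exists, and this one achieves 11:
1. 2 poachers → the island.  (the mainland: 5R 3P; the island: 0R 2P)
2. 1 poacher ← the mainland.  (the mainland: 5R 4P; the island: 0R 1P)
3. 3 poachers → the island.  (the mainland: 5R 1P; the island: 0R 4P)
4. 1 poacher ← the mainland.  (the mainland: 5R 2P; the island: 0R 3P)
5. 3 rangers → the island.  (the mainland: 2R 2P; the island: 3R 3P)
6. 1 ranger and 1 poacher ← the mainland.  (the mainland: 3R 3P; the island: 2R 2P)
7. 3 rangers → the island.  (the mainland: 0R 3P; the island: 5R 2P)
8. 1 poacher ← the mainland.  (the mainland: 0R 4P; the island: 5R 1P)
9. 2 poachers → the island.  (the mainland: 0R 2P; the island: 5R 3P)
10. 1 poacher ← the mainland.  (the mainland: 0R 3P; the island: 5R 2P)
11. 3 poachers → the island.  (the mainland: 0R 0P; the island: 5R 5P)

11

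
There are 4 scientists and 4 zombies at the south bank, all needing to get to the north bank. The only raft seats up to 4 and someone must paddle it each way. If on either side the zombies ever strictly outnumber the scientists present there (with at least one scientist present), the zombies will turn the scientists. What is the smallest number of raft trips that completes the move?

Counting alone: each trip to the north bank takes at most 4 across and each return brings at least 1 back, so after t trips out (and t−1 returns) at most 4t − (t−1) of the 8 are across; that first reaches 8 at t = 3, so at least 5 crossings are needed.
The plan below uses exactly 5 crossings, so it is optimal:
1. 2 zombies → the north bank.  (the south bank: 4S 2Z; the north bank: 0S 2Z)
2. 1 zombie ← the south bank.  (the south bank: 4S 3Z; the north bank: 0S 1Z)
3. 4 scientists → the north bank.  (the south bank: 0S 3Z; the north bank: 4S 1Z)
4. 1 zombie ← the south bank.  (the south bank: 0S 4Z; the north bank: 4S 0Z)
5. 4 zombies → the north bank.  (the south bank: 0S 0Z; the north bank: 4S 4Z)

5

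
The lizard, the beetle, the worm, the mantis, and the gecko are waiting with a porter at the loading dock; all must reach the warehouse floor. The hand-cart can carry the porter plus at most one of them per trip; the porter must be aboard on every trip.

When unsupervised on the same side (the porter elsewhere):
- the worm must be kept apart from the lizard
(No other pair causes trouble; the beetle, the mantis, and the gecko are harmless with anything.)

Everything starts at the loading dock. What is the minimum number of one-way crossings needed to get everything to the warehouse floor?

Counting alone: the porter can take at most 1 across per trip to the warehouse floor, so moving all 5 needs at least 5 loaded trips out, with a return between consecutive ones — at least 9 crossings.
The plan below uses exactly 9 crossings, so it is optimal:
1. Porter goes to the warehouse floor with the lizard.
2. Porter goes back to the loading dock alone.
3. Porter goes to the warehouse floor with the beetle.
4. Porter goes back to the loading dock alone.
5. Porter goes to the warehouse floor with the mantis.
6. Porter goes back to the loading dock alone.
7. Porter goes to the warehouse floor with the gecko.
8. Porter goes back to the loading dock alone.
9. Porter goes to the warehouse floor with the worm.

9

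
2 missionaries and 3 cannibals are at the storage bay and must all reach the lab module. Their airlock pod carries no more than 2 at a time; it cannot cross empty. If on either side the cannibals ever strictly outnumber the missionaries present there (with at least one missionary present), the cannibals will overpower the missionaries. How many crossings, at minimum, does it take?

The cannibals already outnumber the missionaries at the storage bay before anyone moves, so the starting position itself is disallowed.

impossible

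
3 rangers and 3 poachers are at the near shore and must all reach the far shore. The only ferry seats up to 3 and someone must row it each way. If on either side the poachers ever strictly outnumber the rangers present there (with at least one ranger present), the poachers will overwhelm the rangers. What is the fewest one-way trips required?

5

Counting alone: each trip to the far shore takes at most 3 across and each return brings at least 1 back, so after t trips out (and t−1 returns) at most 3t − (t−1) of the 6 are across; that first reaches 6 at t = 3, so at least 5 crossings are needed.
The plan below uses exactly 5 crossings, so it is optimal:
1. 2 poachers → the far shore.  (the near shore: 3R 1P; the far shore: 0R 2P)
2. 1 poacher ← the near shore.  (the near shore: 3R 2P; the far shore: 0R 1P)
3. 3 rangers → the far shore.  (the near shore: 0R 2P; the far shore: 3R 1P)
4. 1 poacher ← the near shore.  (the near shore: 0R 3P; the far shore: 3R 0P)
5. 3 poachers → the far shore.  (the near shore: 0R 0P; the far shore: 3R 3P)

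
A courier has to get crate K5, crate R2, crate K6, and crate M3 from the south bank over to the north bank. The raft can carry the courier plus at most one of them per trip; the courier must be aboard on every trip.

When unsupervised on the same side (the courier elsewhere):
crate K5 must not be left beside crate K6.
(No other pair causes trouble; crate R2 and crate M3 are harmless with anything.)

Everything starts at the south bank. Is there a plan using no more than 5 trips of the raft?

Counting alone: the courier can take at most 1 across per trip to the north bank, so moving all 4 needs at least 4 loaded trips out, with a return between consecutive ones — at least 7 crossings.
Since 5 < 7, 5 crossings cannot be enough. (The shortest complete plan in fact takes 7:)
1. Courier goes to the north bank with crate K5.
2. Courier goes back to the south bank alone.
3. Courier goes to the north bank with crate R2.
4. Courier goes back to the south bank alone.
5. Courier goes to the north bank with crate M3.
6. Courier goes back to the south bank alone.
7. Courier goes to the north bank with crate K6.

No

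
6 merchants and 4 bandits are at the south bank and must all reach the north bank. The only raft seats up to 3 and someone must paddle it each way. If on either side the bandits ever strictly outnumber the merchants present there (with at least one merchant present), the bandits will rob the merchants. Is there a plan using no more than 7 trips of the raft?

No

Counting alone: each trip to the north bank takes at most 3 across and each return brings at least 1 back, so after t trips out (and t−1 returns) at most 3t − (t−1) of the 10 are across; that first reaches 10 at t = 5, so at least 9 crossings are needed.
Since 7 < 9, 7 crossings cannot be enough. (The shortest complete plan in fact takes 9:)
1. 2 bandits → the north bank.  (the south bank: 6M 2B; the north bank: 0M 2B)
2. 1 bandit ← the south bank.  (the south bank: 6M 3B; the north bank: 0M 1B)
3. 3 bandits → the north bank.  (the south bank: 6M 0B; the north bank: 0M 4B)
4. 1 bandit ← the south bank.  (the south bank: 6M 1B; the north bank: 0M 3B)
5. 3 merchants → the north bank.  (the south bank: 3M 1B; the north bank: 3M 3B)
6. 1 bandit ← the south bank.  (the south bank: 3M 2B; the north bank: 3M 2B)
7. 1 merchant and 2 bandits → the north bank.  (the south bank: 2M 0B; the north bank: 4M 4B)
8. 1 bandit ← the south bank.  (the south bank: 2M 1B; the north bank: 4M 3B)
9. 2 merchants and 1 bandit → the north bank.  (the south bank: 0M 0B; the north bank: 6M 4B)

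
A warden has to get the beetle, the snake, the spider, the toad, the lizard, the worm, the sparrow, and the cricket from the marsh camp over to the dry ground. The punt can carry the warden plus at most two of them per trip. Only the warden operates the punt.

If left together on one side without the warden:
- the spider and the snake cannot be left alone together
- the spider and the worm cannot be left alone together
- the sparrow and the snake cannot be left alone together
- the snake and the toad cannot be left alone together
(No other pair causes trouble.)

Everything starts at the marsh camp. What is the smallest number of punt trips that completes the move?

Counting alone: the warden can take at most 2 across per trip to the dry ground, so moving all 8 needs at least 4 loaded trips out, with a return between consecutive ones — at least 7 crossings.
The safety rule pushes this higher. Following every safe sequence of crossings, the most of the 8 that can be at the dry ground as the punt arrives there on crossing 7 is 7 — never all 8.
So no plan with fewer than 9 crossings exists, and this one achieves 9:
1. Warden goes to the dry ground with the snake and the spider.  [the marsh camp: the beetle, the cricket, the lizard, the sparrow, the toad, the worm | the dry ground: the snake, the spider]
2. Warden goes back to the marsh camp with the snake.  [the marsh camp: the beetle, the cricket, the lizard, the snake, the sparrow, the toad, the worm | the dry ground: the spider]
3. Warden goes to the dry ground with the beetle and the snake.  [the marsh camp: the cricket, the lizard, the sparrow, the toad, the worm | the dry ground: the beetle, the snake, the spider]
4. Warden goes back to the marsh camp with the snake.  [the marsh camp: the cricket, the lizard, the snake, the sparrow, the toad, the worm | the dry ground: the beetle, the spider]
5. Warden goes to the dry ground with the sparrow and the toad.  [the marsh camp: the cricket, the lizard, the snake, the worm | the dry ground: the beetle, the sparrow, the spider, the toad]
6. Warden goes back to the marsh camp alone.  [the marsh camp: the cricket, the lizard, the snake, the worm | the dry ground: the beetle, the sparrow, the spider, the toad]
7. Warden goes to the dry ground with the cricket and the lizard.  [the marsh camp: the snake, the worm | the dry ground: the beetle, the cricket, the lizard, the sparrow, the spider, the toad]
8. Warden goes back to the marsh camp alone.  [the marsh camp: the snake, the worm | the dry ground: the beetle, the cricket, the lizard, the sparrow, the spider, the toad]
9. Warden goes to the dry ground with the snake and the worm.  [the marsh camp: — | the dry ground: the beetle, the cricket, the lizard, the snake, the sparrow, the spider, the toad, the worm]

9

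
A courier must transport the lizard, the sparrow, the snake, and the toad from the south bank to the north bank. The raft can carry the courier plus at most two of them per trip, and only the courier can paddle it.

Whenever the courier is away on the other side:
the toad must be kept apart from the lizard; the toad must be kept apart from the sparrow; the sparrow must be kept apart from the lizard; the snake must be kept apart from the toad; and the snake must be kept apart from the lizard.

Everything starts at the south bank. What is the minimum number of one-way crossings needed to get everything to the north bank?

5

Counting alone: the courier can take at most 2 across per trip to the north bank, so moving all 4 needs at least 2 loaded trips out, with a return between consecutive ones — at least 3 crossings.
The safety rule pushes this higher. Following every safe sequence of crossings, the most of the 4 that can be at the north bank as the raft arrives there on crossing 3 is 3 — never all 4.
So no plan with fewer than 5 crossings exists, and this one achieves 5:
1. Courier goes to the north bank with the lizard and the toad.  [the south bank: the snake, the sparrow | the north bank: the lizard, the toad]
2. Courier goes back to the south bank with the lizard.  [the south bank: the lizard, the snake, the sparrow | the north bank: the toad]
3. Courier goes to the north bank with the snake and the sparrow.  [the south bank: the lizard | the north bank: the snake, the sparrow, the toad]
4. Courier goes back to the south bank with the toad.  [the south bank: the lizard, the toad | the north bank: the snake, the sparrow]
5. Courier goes to the north bank with the lizard and the toad.  [the south bank: — | the north bank: the lizard, the snake, the sparrow, the toad]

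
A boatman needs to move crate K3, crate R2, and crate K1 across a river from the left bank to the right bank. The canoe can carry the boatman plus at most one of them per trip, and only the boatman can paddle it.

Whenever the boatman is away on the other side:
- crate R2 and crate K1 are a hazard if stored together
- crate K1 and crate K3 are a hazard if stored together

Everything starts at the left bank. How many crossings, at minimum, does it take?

Counting alone: the boatman can take at most 1 across per trip to the right bank, so moving all 3 needs at least 3 loaded trips out, with a return between consecutive ones — at least 5 crossings.
The safety rule pushes this higher. Following every safe sequence of crossings, the most of the 3 that can be at the right bank as the canoe arrives there on crossing 5 is 2 — never all 3.
So no plan with fewer than 7 crossings exists, and this one achieves 7:
1. Boatman goes to the right bank with crate K1.  [the left bank: crate K3, crate R2 | the right bank: crate K1]
2. Boatman goes back to the left bank alone.  [the left bank: crate K3, crate R2 | the right bank: crate K1]
3. Boatman goes to the right bank with crate K3.  [the left bank: crate R2 | the right bank: crate K1, crate K3]
4. Boatman goes back to the left bank with crate K1.  [the left bank: crate K1, crate R2 | the right bank: crate K3]
5. Boatman goes to the right bank with crate R2.  [the left bank: crate K1 | the right bank: crate K3, crate R2]
6. Boatman goes back to the left bank alone.  [the left bank: crate K1 | the right bank: crate K3, crate R2]
7. Boatman goes to the right bank with crate K1.  [the left bank: — | the right bank: crate K1, crate K3, crate R2]

7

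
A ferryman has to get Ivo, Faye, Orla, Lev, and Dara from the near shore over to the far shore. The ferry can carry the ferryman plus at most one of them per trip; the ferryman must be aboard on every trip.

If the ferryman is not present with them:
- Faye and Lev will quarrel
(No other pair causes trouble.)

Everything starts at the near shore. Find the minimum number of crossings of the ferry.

Counting alone: the ferryman can take at most 1 across per trip to the far shore, so moving all 5 needs at least 5 loaded trips out, with a return between consecutive ones — at least 9 crossings.
The plan below uses exactly 9 crossings, so it is optimal:
1. Ferryman goes to the far shore with Faye.
2. Ferryman goes back to the near shore alone.
3. Ferryman goes to the far shore with Ivo.
4. Ferryman goes back to the near shore alone.
5. Ferryman goes to the far shore with Orla.
6. Ferryman goes back to the near shore alone.
7. Ferryman goes to the far shore with Dara.
8. Ferryman goes back to the near shore alone.
9. Ferryman goes to the far shore with Lev.

9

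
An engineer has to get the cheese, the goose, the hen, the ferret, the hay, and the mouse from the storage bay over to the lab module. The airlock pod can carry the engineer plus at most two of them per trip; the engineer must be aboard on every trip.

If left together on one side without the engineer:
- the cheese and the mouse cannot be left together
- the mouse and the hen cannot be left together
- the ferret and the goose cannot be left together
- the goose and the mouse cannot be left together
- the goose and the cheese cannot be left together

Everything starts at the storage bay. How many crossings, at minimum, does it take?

9

Counting alone: the engineer can take at most 2 across per trip to the lab module, so moving all 6 needs at least 3 loaded trips out, with a return between consecutive ones — at least 5 crossings.
The safety rule pushes this higher. Following every safe sequence of crossings, the most of the 6 that can be at the lab module as the airlock pod arrives there on crossings 5, 7 is 4, 5 respectively — never all 6.
So no plan with fewer than 9 crossings exists, and this one achieves 9:
1. Engineer goes to the lab module with the goose and the mouse.  [the storage bay: the cheese, the ferret, the hay, the hen | the lab module: the goose, the mouse]
2. Engineer goes back to the storage bay with the goose.  [the storage bay: the cheese, the ferret, the goose, the hay, the hen | the lab module: the mouse]
3. Engineer goes to the lab module with the cheese and the ferret.  [the storage bay: the goose, the hay, the hen | the lab module: the cheese, the ferret, the mouse]
4. Engineer goes back to the storage bay with the cheese.  [the storage bay: the cheese, the goose, the hay, the hen | the lab module: the ferret, the mouse]
5. Engineer goes to the lab module with the cheese and the hen.  [the storage bay: the goose, the hay | the lab module: the cheese, the ferret, the hen, the mouse]
6. Engineer goes back to the storage bay with the mouse.  [the storage bay: the goose, the hay, the mouse | the lab module: the cheese, the ferret, the hen]
7. Engineer goes to the lab module with the goose and the hay.  [the storage bay: the mouse | the lab module: the cheese, the ferret, the goose, the hay, the hen]
8. Engineer goes back to the storage bay with the goose.  [the storage bay: the goose, the mouse | the lab module: the cheese, the ferret, the hay, the hen]
9. Engineer goes to the lab module with the goose and the mouse.  [the storage bay: — | the lab module: the cheese, the ferret, the goose, the hay, the hen, the mouse]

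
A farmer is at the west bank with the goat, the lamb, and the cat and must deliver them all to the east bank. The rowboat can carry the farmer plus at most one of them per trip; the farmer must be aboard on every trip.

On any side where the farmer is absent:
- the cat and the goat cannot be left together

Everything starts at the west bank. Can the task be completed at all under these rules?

1. Farmer goes to the east bank with the goat.  [the west bank: the cat, the lamb | the east bank: the goat]
2. Farmer goes back to the west bank alone.  [the west bank: the cat, the lamb | the east bank: the goat]
3. Farmer goes to the east bank with the lamb.  [the west bank: the cat | the east bank: the goat, the lamb]
4. Farmer goes back to the west bank alone.  [the west bank: the cat | the east bank: the goat, the lamb]
5. Farmer goes to the east bank with the cat.  [the west bank: — | the east bank: the cat, the goat, the lamb]

Yes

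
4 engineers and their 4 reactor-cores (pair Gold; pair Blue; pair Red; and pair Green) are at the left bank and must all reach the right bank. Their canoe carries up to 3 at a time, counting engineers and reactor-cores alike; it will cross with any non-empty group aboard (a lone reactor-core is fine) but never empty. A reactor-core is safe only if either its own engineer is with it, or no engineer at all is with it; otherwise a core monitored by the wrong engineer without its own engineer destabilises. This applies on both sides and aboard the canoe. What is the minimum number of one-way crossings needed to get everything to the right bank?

9

Counting alone: each trip to the right bank takes at most 3 across and each return brings at least 1 back, so after t trips out (and t−1 returns) at most 3t − (t−1) of the 8 are across; that first reaches 8 at t = 4, so at least 7 crossings are needed.
The safety rule pushes this higher. Following every safe sequence of crossings, the most of the 8 that can be at the right bank as the canoe arrives there on crossing 7 is 7 — never all 8.
So no plan with fewer than 9 crossings exists, and this one achieves 9:
1. engineer Gold and reactor-core Gold cross → the right bank.
2. engineer Gold crosses ← the left bank.
3. engineer Blue, engineer Gold, and reactor-core Blue cross → the right bank.
4. engineer Gold and reactor-core Gold cross ← the left bank.
5. engineer Gold, engineer Green, and engineer Red cross → the right bank.
6. reactor-core Blue crosses ← the left bank.
7. reactor-core Blue and reactor-core Gold cross → the right bank.
8. reactor-core Gold crosses ← the left bank.
9. reactor-core Gold, reactor-core Green, and reactor-core Red cross → the right bank.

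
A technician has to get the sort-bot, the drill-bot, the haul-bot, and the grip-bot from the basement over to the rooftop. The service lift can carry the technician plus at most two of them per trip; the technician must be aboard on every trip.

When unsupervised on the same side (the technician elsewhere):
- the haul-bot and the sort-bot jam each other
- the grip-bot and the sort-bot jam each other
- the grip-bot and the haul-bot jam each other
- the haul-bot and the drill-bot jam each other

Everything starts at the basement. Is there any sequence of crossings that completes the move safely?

1. Technician goes to the rooftop with the haul-bot and the sort-bot.
2. Technician goes back to the basement with the sort-bot.
3. Technician goes to the rooftop with the drill-bot and the sort-bot.
4. Technician goes back to the basement with the haul-bot.
5. Technician goes to the rooftop with the grip-bot and the haul-bot.

Yes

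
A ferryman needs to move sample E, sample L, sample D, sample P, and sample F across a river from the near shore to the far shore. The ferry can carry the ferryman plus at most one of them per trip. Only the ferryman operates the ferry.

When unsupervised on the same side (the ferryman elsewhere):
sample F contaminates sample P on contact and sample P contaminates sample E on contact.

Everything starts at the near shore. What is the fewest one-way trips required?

11

Counting alone: the ferryman can take at most 1 across per trip to the far shore, so moving all 5 needs at least 5 loaded trips out, with a return between consecutive ones — at least 9 crossings.
The safety rule pushes this higher. Following every safe sequence of crossings, the most of the 5 that can be at the far shore as the ferry arrives there on crossing 9 is 4 — never all 5.
So no plan with fewer than 11 crossings exists, and this one achieves 11:
1. Ferryman goes to the far shore with sample P.  [the near shore: sample D, sample E, sample F, sample L | the far shore: sample P]
2. Ferryman goes back to the near shore alone.  [the near shore: sample D, sample E, sample F, sample L | the far shore: sample P]
3. Ferryman goes to the far shore with sample E.  [the near shore: sample D, sample F, sample L | the far shore: sample E, sample P]
4. Ferryman goes back to the near shore with sample P.  [the near shore: sample D, sample F, sample L, sample P | the far shore: sample E]
5. Ferryman goes to the far shore with sample F.  [the near shore: sample D, sample L, sample P | the far shore: sample E, sample F]
6. Ferryman goes back to the near shore alone.  [the near shore: sample D, sample L, sample P | the far shore: sample E, sample F]
7. Ferryman goes to the far shore with sample L.  [the near shore: sample D, sample P | the far shore: sample E, sample F, sample L]
8. Ferryman goes back to the near shore alone.  [the near shore: sample D, sample P | the far shore: sample E, sample F, sample L]
9. Ferryman goes to the far shore with sample D.  [the near shore: sample P | the far shore: sample D, sample E, sample F, sample L]
10. Ferryman goes back to the near shore alone.  [the near shore: sample P | the far shore: sample D, sample E, sample F, sample L]
11. Ferryman goes to the far shore with sample P.  [the near shore: — | the far shore: sample D, sample E, sample F, sample L, sample P]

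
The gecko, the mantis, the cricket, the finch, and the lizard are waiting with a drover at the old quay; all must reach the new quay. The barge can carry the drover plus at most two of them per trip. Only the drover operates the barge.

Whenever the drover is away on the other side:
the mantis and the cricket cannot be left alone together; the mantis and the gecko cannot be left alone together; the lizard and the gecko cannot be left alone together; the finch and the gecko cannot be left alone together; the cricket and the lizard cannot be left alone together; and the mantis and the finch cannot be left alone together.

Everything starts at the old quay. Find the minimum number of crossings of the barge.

Whatever the first load, the items left behind include a forbidden pair without the drover. No opening move is safe, so no plan exists.

impossible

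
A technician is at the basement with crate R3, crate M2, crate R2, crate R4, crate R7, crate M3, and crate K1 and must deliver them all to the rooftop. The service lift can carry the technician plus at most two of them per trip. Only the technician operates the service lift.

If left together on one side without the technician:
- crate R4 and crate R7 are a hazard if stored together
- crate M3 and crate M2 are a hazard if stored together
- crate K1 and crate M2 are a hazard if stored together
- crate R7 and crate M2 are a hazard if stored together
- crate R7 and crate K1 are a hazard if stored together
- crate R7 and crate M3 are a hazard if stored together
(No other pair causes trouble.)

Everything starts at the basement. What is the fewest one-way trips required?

Counting alone: the technician can take at most 2 across per trip to the rooftop, so moving all 7 needs at least 4 loaded trips out, with a return between consecutive ones — at least 7 crossings.
The safety rule pushes this higher. Following every safe sequence of crossings, the most of the 7 that can be at the rooftop as the service lift arrives there on crossings 7, 9 is 5, 6 respectively — never all 7.
So no plan with fewer than 11 crossings exists, and this one achieves 11:
1. Technician goes to the rooftop with crate M2 and crate R7.  [the basement: crate K1, crate M3, crate R2, crate R3, crate R4 | the rooftop: crate M2, crate R7]
2. Technician goes back to the basement with crate M2.  [the basement: crate K1, crate M2, crate M3, crate R2, crate R3, crate R4 | the rooftop: crate R7]
3. Technician goes to the rooftop with crate M2 and crate R3.  [the basement: crate K1, crate M3, crate R2, crate R4 | the rooftop: crate M2, crate R3, crate R7]
4. Technician goes back to the basement with crate M2.  [the basement: crate K1, crate M2, crate M3, crate R2, crate R4 | the rooftop: crate R3, crate R7]
5. Technician goes to the rooftop with crate M2 and crate R2.  [the basement: crate K1, crate M3, crate R4 | the rooftop: crate M2, crate R2, crate R3, crate R7]
6. Technician goes back to the basement with crate M2.  [the basement: crate K1, crate M2, crate M3, crate R4 | the rooftop: crate R2, crate R3, crate R7]
7. Technician goes to the rooftop with crate M2 and crate R4.  [the basement: crate K1, crate M3 | the rooftop: crate M2, crate R2, crate R3, crate R4, crate R7]
8. Technician goes back to the basement with crate R7.  [the basement: crate K1, crate M3, crate R7 | the rooftop: crate M2, crate R2, crate R3, crate R4]
9. Technician goes to the rooftop with crate K1 and crate M3.  [the basement: crate R7 | the rooftop: crate K1, crate M2, crate M3, crate R2, crate R3, crate R4]
10. Technician goes back to the basement with crate M2.  [the basement: crate M2, crate R7 | the rooftop: crate K1, crate M3, crate R2, crate R3, crate R4]
11. Technician goes to the rooftop with crate M2 and crate R7.  [the basement: — | the rooftop: crate K1, crate M2, crate M3, crate R2, crate R3, crate R4, crate R7]

11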